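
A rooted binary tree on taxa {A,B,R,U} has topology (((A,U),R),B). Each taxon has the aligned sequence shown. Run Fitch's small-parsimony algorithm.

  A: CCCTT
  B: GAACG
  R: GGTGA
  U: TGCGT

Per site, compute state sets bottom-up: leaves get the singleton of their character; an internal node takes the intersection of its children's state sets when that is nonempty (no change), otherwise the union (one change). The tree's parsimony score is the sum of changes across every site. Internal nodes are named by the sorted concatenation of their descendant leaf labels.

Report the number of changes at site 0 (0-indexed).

2

[col 0] AU: children A:{C}, U:{T} ∪→ {C,T}; cost 1
[col 0] ARU: children AU:{C,T}, R:{G} ∪→ {C,G,T}; cost 1
[col 0] ABRU: children ARU:{C,G,T}, B:{G} ∩→ {G}; cost 0
[col 1] AU: children A:{C}, U:{G} ∪→ {C,G}; cost 1
[col 1] ARU: children AU:{C,G}, R:{G} ∩→ {G}; cost 0
[col 1] ABRU: children ARU:{G}, B:{A} ∪→ {A,G}; cost 1
[col 2] AU: children A:{C}, U:{C} ∩→ {C}; cost 0
[col 2] ARU: children AU:{C}, R:{T} ∪→ {C,T}; cost 1
[col 2] ABRU: children ARU:{C,T}, B:{A} ∪→ {A,C,T}; cost 1
[col 3] AU: children A:{T}, U:{G} ∪→ {G,T}; cost 1
[col 3] ARU: children AU:{G,T}, R:{G} ∩→ {G}; cost 0
[col 3] ABRU: children ARU:{G}, B:{C} ∪→ {C,G}; cost 1
[col 4] AU: children A:{T}, U:{T} ∩→ {T}; cost 0
[col 4] ARU: children AU:{T}, R:{A} ∪→ {A,T}; cost 1
[col 4] ABRU: children ARU:{A,T}, B:{G} ∪→ {A,G,T}; cost 1
per-site changes: [2, 2, 2, 2, 2]; total = 10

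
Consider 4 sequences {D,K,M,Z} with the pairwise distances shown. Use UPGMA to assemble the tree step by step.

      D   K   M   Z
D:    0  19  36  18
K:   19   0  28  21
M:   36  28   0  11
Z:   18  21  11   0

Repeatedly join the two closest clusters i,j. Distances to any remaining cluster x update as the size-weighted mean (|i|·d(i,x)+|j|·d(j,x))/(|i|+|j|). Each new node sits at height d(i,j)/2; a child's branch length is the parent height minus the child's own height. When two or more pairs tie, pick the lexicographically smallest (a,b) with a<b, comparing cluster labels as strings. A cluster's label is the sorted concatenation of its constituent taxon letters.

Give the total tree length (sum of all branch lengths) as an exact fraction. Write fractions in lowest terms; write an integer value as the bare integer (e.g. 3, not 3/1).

163/4

step 1: merge (M,Z) at d=11; branch lengths M→11/2, Z→11/2; new cluster MZ
  updated: d(D,MZ)=27, d(K,MZ)=49/2
step 2: merge (D,K) at d=19; branch lengths D→19/2, K→19/2; new cluster DK
  updated: d(DK,MZ)=103/4
step 3: merge (DK,MZ) at d=103/4; branch lengths DK→27/8, MZ→59/8; new cluster DKMZ
final tree: ((D:19/2,K:19/2):27/8,(M:11/2,Z:11/2):59/8)
total length: 163/4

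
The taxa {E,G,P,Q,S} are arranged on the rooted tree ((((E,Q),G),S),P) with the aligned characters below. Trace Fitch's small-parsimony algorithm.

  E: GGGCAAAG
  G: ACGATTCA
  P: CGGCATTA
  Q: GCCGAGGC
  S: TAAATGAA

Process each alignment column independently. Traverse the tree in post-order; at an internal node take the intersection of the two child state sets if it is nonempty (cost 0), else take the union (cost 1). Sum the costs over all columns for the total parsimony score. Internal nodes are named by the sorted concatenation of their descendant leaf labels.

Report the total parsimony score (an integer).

21

[col 0] EQ: children E:{G}, Q:{G} ∩→ {G}; cost 0
[col 0] EGQ: children EQ:{G}, G:{A} ∪→ {A,G}; cost 1
[col 0] EGQS: children EGQ:{A,G}, S:{T} ∪→ {A,G,T}; cost 1
[col 0] EGPQS: children EGQS:{A,G,T}, P:{C} ∪→ {A,C,G,T}; cost 1
[col 1] EQ: children E:{G}, Q:{C} ∪→ {C,G}; cost 1
[col 1] EGQ: children EQ:{C,G}, G:{C} ∩→ {C}; cost 0
[col 1] EGQS: children EGQ:{C}, S:{A} ∪→ {A,C}; cost 1
[col 1] EGPQS: children EGQS:{A,C}, P:{G} ∪→ {A,C,G}; cost 1
[col 2] EQ: children E:{G}, Q:{C} ∪→ {C,G}; cost 1
[col 2] EGQ: children EQ:{C,G}, G:{G} ∩→ {G}; cost 0
[col 2] EGQS: children EGQ:{G}, S:{A} ∪→ {A,G}; cost 1
[col 2] EGPQS: children EGQS:{A,G}, P:{G} ∩→ {G}; cost 0
[col 3] EQ: children E:{C}, Q:{G} ∪→ {C,G}; cost 1
[col 3] EGQ: children EQ:{C,G}, G:{A} ∪→ {A,C,G}; cost 1
[col 3] EGQS: children EGQ:{A,C,G}, S:{A} ∩→ {A}; cost 0
[col 3] EGPQS: children EGQS:{A}, P:{C} ∪→ {A,C}; cost 1
[col 4] EQ: children E:{A}, Q:{A} ∩→ {A}; cost 0
[col 4] EGQ: children EQ:{A}, G:{T} ∪→ {A,T}; cost 1
[col 4] EGQS: children EGQ:{A,T}, S:{T} ∩→ {T}; cost 0
[col 4] EGPQS: children EGQS:{T}, P:{A} ∪→ {A,T}; cost 1
[col 5] EQ: children E:{A}, Q:{G} ∪→ {A,G}; cost 1
[col 5] EGQ: children EQ:{A,G}, G:{T} ∪→ {A,G,T}; cost 1
[col 5] EGQS: children EGQ:{A,G,T}, S:{G} ∩→ {G}; cost 0
[col 5] EGPQS: children EGQS:{G}, P:{T} ∪→ {G,T}; cost 1
[col 6] EQ: children E:{A}, Q:{G} ∪→ {A,G}; cost 1
[col 6] EGQ: children EQ:{A,G}, G:{C} ∪→ {A,C,G}; cost 1
[col 6] EGQS: children EGQ:{A,C,G}, S:{A} ∩→ {A}; cost 0
[col 6] EGPQS: children EGQS:{A}, P:{T} ∪→ {A,T}; cost 1
[col 7] EQ: children E:{G}, Q:{C} ∪→ {C,G}; cost 1
[col 7] EGQ: children EQ:{C,G}, G:{A} ∪→ {A,C,G}; cost 1
[col 7] EGQS: children EGQ:{A,C,G}, S:{A} ∩→ {A}; cost 0
[col 7] EGPQS: children EGQS:{A}, P:{A} ∩→ {A}; cost 0
per-site changes: [3, 3, 2, 3, 2, 3, 3, 2]; total = 21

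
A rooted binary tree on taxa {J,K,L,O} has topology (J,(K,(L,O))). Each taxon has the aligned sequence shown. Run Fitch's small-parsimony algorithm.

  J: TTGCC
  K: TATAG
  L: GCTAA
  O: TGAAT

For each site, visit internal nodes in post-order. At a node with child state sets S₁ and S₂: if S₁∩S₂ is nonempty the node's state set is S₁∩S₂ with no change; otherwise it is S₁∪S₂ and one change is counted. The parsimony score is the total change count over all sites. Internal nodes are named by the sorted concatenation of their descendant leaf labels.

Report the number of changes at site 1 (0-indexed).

3

LO@0: {G} ∪ {T} = {G,T} (union, +1)
KLO@0: {T} ∩ {G,T} = {T} (intersection, +0)
JKLO@0: {T} ∩ {T} = {T} (intersection, +0)
LO@1: {C} ∪ {G} = {C,G} (union, +1)
KLO@1: {A} ∪ {C,G} = {A,C,G} (union, +1)
JKLO@1: {T} ∪ {A,C,G} = {A,C,G,T} (union, +1)
LO@2: {T} ∪ {A} = {A,T} (union, +1)
KLO@2: {T} ∩ {A,T} = {T} (intersection, +0)
JKLO@2: {G} ∪ {T} = {G,T} (union, +1)
LO@3: {A} ∩ {A} = {A} (intersection, +0)
KLO@3: {A} ∩ {A} = {A} (intersection, +0)
JKLO@3: {C} ∪ {A} = {A,C} (union, +1)
LO@4: {A} ∪ {T} = {A,T} (union, +1)
KLO@4: {G} ∪ {A,T} = {A,G,T} (union, +1)
JKLO@4: {C} ∪ {A,G,T} = {A,C,G,T} (union, +1)
per-site changes: [1, 3, 2, 1, 3]; total = 10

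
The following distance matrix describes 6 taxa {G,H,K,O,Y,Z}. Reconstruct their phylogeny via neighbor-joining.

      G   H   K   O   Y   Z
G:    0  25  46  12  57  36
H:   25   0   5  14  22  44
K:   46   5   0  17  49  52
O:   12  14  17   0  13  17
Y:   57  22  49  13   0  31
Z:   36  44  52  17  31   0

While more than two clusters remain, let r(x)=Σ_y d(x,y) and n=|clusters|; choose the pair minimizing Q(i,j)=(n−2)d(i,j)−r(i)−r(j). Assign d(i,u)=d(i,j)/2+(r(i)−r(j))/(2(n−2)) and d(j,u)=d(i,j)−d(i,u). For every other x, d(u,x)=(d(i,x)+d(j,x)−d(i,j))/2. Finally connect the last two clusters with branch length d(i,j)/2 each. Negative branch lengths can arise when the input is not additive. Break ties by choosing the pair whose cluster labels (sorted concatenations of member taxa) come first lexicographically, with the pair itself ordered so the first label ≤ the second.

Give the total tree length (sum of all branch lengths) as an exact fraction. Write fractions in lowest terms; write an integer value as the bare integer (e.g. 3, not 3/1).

1155/16

iteration 1: select H,K (d=5, Q=-259); attach at lengths (-39/8, 79/8); label the merged cluster HK
  updated: d(G,HK)=33, d(HK,O)=13, d(HK,Y)=33, d(HK,Z)=91/2
iteration 2: select Y,Z (d=31, Q=-341/2); attach at lengths (65/4, 59/4); label the merged cluster YZ
  updated: d(G,YZ)=31, d(HK,YZ)=95/4, d(O,YZ)=-1/2
iteration 3: select G,HK (d=33, Q=-319/4); attach at lengths (289/16, 239/16); label the merged cluster GHK
  updated: d(GHK,O)=-4, d(GHK,YZ)=87/8
iteration 4: select GHK,O (d=-4, Q=-51/8); attach at lengths (59/16, -123/16); label the merged cluster GHKO
  updated: d(GHKO,YZ)=115/16
iteration 5: select GHKO,YZ (d=115/16); attach at lengths (115/32, 115/32); label the merged cluster GHKOYZ
final tree: (((G:289/16,(H:-39/8,K:79/8):239/16):59/16,O:-123/16):115/32,(Y:65/4,Z:59/4):115/32)
total length: 1155/16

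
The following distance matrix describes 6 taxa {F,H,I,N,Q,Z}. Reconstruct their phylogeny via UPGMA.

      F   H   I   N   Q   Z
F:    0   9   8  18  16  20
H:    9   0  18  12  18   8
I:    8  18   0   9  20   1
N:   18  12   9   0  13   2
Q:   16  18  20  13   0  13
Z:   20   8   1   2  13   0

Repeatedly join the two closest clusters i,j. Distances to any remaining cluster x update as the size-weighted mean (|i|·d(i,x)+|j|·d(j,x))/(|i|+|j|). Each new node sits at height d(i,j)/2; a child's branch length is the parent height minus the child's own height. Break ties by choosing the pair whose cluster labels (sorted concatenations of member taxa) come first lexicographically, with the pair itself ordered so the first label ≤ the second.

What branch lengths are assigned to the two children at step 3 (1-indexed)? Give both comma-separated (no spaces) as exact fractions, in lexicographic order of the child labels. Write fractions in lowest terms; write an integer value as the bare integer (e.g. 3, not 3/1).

1. join I+Z (d=1) ⇒ IZ; edges |I|=1/2, |Z|=1/2
  updated: d(F,IZ)=14, d(H,IZ)=13, d(IZ,N)=11/2, d(IZ,Q)=33/2
2. join IZ+N (d=11/2) ⇒ INZ; edges |IZ|=9/4, |N|=11/4
  updated: d(F,INZ)=46/3, d(H,INZ)=38/3, d(INZ,Q)=46/3
3. join F+H (d=9) ⇒ FH; edges |F|=9/2, |H|=9/2
  updated: d(FH,INZ)=14, d(FH,Q)=17
4. join FH+INZ (d=14) ⇒ FHINZ; edges |FH|=5/2, |INZ|=17/4
  updated: d(FHINZ,Q)=16
5. join FHINZ+Q (d=16) ⇒ FHINQZ; edges |FHINZ|=1, |Q|=8
final tree: (((F:9/2,H:9/2):5/2,((I:1/2,Z:1/2):9/4,N:11/4):17/4):1,Q:8)
total length: 123/4

9/2,9/2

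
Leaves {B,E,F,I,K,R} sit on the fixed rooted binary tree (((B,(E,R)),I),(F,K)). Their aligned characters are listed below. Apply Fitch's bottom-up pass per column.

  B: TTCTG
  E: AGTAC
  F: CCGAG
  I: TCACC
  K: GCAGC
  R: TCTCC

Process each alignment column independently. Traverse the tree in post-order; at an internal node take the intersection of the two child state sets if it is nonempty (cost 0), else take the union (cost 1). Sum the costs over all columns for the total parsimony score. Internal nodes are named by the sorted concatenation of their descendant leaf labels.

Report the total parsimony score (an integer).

site 0, node ER: E={A} ∪ R={T} → {A,T} (+1)
site 0, node BER: B={T} ∩ ER={A,T} → {T} (+0)
site 0, node BEIR: BER={T} ∩ I={T} → {T} (+0)
site 0, node FK: F={C} ∪ K={G} → {C,G} (+1)
site 0, node BEFIKR: BEIR={T} ∪ FK={C,G} → {C,G,T} (+1)
site 1, node ER: E={G} ∪ R={C} → {C,G} (+1)
site 1, node BER: B={T} ∪ ER={C,G} → {C,G,T} (+1)
site 1, node BEIR: BER={C,G,T} ∩ I={C} → {C} (+0)
site 1, node FK: F={C} ∩ K={C} → {C} (+0)
site 1, node BEFIKR: BEIR={C} ∩ FK={C} → {C} (+0)
site 2, node ER: E={T} ∩ R={T} → {T} (+0)
site 2, node BER: B={C} ∪ ER={T} → {C,T} (+1)
site 2, node BEIR: BER={C,T} ∪ I={A} → {A,C,T} (+1)
site 2, node FK: F={G} ∪ K={A} → {A,G} (+1)
site 2, node BEFIKR: BEIR={A,C,T} ∩ FK={A,G} → {A} (+0)
site 3, node ER: E={A} ∪ R={C} → {A,C} (+1)
site 3, node BER: B={T} ∪ ER={A,C} → {A,C,T} (+1)
site 3, node BEIR: BER={A,C,T} ∩ I={C} → {C} (+0)
site 3, node FK: F={A} ∪ K={G} → {A,G} (+1)
site 3, node BEFIKR: BEIR={C} ∪ FK={A,G} → {A,C,G} (+1)
site 4, node ER: E={C} ∩ R={C} → {C} (+0)
site 4, node BER: B={G} ∪ ER={C} → {C,G} (+1)
site 4, node BEIR: BER={C,G} ∩ I={C} → {C} (+0)
site 4, node FK: F={G} ∪ K={C} → {C,G} (+1)
site 4, node BEFIKR: BEIR={C} ∩ FK={C,G} → {C} (+0)
per-site changes: [3, 2, 3, 4, 2]; total = 14

14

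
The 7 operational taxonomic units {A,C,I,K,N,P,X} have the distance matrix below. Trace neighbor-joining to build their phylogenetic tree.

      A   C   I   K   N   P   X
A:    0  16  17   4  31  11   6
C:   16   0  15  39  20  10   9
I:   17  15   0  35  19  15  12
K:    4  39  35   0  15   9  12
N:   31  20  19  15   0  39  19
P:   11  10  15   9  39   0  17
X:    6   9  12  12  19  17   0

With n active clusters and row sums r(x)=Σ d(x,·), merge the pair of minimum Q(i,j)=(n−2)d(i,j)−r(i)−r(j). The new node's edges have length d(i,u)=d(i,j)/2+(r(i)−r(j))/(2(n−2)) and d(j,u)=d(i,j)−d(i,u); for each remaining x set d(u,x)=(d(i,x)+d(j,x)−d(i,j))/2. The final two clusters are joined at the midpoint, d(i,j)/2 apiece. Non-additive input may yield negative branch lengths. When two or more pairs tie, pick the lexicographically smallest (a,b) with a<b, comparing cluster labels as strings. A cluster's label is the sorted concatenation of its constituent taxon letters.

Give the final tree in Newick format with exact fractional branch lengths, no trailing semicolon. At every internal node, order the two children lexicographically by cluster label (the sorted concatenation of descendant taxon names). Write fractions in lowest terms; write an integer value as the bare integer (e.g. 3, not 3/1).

(((A:111/32,(K:23/5,N:52/5):209/32):29/32,((C:85/16,P:75/16):49/24,I:191/24):125/32):35/64,X:35/64)

1. join K+N (d=15, Q=-182) ⇒ KN; edges |K|=23/5, |N|=52/5
  updated: d(A,KN)=10, d(C,KN)=22, d(I,KN)=39/2, d(KN,P)=33/2, d(KN,X)=8
2. join C+P (d=10, Q=-203/2) ⇒ CP; edges |C|=85/16, |P|=75/16
  updated: d(A,CP)=17/2, d(CP,I)=10, d(CP,KN)=57/4, d(CP,X)=8
3. join CP+I (d=10, Q=-277/4) ⇒ CIP; edges |CP|=49/24, |I|=191/24
  updated: d(A,CIP)=31/4, d(CIP,KN)=95/8, d(CIP,X)=5
4. join A+KN (d=10, Q=-269/8) ⇒ AKN; edges |A|=111/32, |KN|=209/32
  updated: d(AKN,CIP)=77/16, d(AKN,X)=2
5. join AKN+CIP (d=77/16, Q=-189/16) ⇒ ACIKNP; edges |AKN|=29/32, |CIP|=125/32
  updated: d(ACIKNP,X)=35/32
6. join ACIKNP+X (d=35/32) ⇒ ACIKNPX; edges |ACIKNP|=35/64, |X|=35/64
final tree: (((A:111/32,(K:23/5,N:52/5):209/32):29/32,((C:85/16,P:75/16):49/24,I:191/24):125/32):35/64,X:35/64)
total length: 1629/32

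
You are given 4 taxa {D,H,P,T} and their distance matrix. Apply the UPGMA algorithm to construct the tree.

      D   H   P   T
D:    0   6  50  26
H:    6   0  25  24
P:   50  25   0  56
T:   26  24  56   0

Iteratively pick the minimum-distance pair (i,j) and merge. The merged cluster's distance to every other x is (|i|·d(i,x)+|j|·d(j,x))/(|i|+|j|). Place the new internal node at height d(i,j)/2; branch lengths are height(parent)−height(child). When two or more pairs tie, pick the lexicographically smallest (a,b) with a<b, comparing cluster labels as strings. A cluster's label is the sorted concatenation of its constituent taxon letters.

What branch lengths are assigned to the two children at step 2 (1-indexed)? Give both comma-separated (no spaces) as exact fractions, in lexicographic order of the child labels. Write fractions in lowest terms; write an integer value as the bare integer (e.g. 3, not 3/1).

step 1: merge (D,H) at d=6; branch lengths D→3, H→3; new cluster DH
  updated: d(DH,P)=75/2, d(DH,T)=25
step 2: merge (DH,T) at d=25; branch lengths DH→19/2, T→25/2; new cluster DHT
  updated: d(DHT,P)=131/3
step 3: merge (DHT,P) at d=131/3; branch lengths DHT→28/3, P→131/6; new cluster DHPT
final tree: (((D:3,H:3):19/2,T:25/2):28/3,P:131/6)
total length: 355/6

19/2,25/2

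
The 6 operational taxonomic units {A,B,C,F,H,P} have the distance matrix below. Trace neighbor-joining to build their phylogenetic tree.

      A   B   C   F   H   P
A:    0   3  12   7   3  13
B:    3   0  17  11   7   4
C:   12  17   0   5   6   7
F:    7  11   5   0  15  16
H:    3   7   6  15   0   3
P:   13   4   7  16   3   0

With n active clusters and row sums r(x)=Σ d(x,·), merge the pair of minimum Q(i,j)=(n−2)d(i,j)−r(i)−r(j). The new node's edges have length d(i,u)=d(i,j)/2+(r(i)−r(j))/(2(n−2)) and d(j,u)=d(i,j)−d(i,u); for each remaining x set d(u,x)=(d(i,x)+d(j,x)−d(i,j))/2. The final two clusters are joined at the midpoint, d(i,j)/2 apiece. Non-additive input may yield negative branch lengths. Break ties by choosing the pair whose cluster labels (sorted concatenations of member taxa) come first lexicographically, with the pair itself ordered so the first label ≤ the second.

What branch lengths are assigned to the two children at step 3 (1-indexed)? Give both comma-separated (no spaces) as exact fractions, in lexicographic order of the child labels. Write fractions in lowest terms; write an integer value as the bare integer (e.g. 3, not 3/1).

9/4,11/2

iteration 1: select C,F (d=5, Q=-81); attach at lengths (13/8, 27/8); label the merged cluster CF
  updated: d(A,CF)=7, d(B,CF)=23/2, d(CF,H)=8, d(CF,P)=9
iteration 2: select A,B (d=3, Q=-85/2); attach at lengths (19/12, 17/12); label the merged cluster AB
  updated: d(AB,CF)=31/4, d(AB,H)=7/2, d(AB,P)=7
iteration 3: select AB,CF (d=31/4, Q=-55/2); attach at lengths (9/4, 11/2); label the merged cluster ABCF
  updated: d(ABCF,H)=15/8, d(ABCF,P)=33/8
iteration 4: select ABCF,H (d=15/8, Q=-9); attach at lengths (3/2, 3/8); label the merged cluster ABCFH
  updated: d(ABCFH,P)=21/8
iteration 5: select ABCFH,P (d=21/8); attach at lengths (21/16, 21/16); label the merged cluster ABCFHP
final tree: ((((A:19/12,B:17/12):9/4,(C:13/8,F:27/8):11/2):3/2,H:3/8):21/16,P:21/16)
total length: 81/4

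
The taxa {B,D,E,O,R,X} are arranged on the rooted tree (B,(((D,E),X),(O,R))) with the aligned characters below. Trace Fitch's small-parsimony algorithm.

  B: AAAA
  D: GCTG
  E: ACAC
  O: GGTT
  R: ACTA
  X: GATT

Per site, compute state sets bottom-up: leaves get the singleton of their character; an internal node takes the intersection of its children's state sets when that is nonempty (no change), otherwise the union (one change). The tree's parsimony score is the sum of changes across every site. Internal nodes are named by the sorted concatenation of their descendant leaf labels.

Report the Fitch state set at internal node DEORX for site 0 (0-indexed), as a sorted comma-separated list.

site 0, node DE: D={G} ∪ E={A} → {A,G} (+1)
site 0, node DEX: DE={A,G} ∩ X={G} → {G} (+0)
site 0, node OR: O={G} ∪ R={A} → {A,G} (+1)
site 0, node DEORX: DEX={G} ∩ OR={A,G} → {G} (+0)
site 0, node BDEORX: B={A} ∪ DEORX={G} → {A,G} (+1)
site 1, node DE: D={C} ∩ E={C} → {C} (+0)
site 1, node DEX: DE={C} ∪ X={A} → {A,C} (+1)
site 1, node OR: O={G} ∪ R={C} → {C,G} (+1)
site 1, node DEORX: DEX={A,C} ∩ OR={C,G} → {C} (+0)
site 1, node BDEORX: B={A} ∪ DEORX={C} → {A,C} (+1)
site 2, node DE: D={T} ∪ E={A} → {A,T} (+1)
site 2, node DEX: DE={A,T} ∩ X={T} → {T} (+0)
site 2, node OR: O={T} ∩ R={T} → {T} (+0)
site 2, node DEORX: DEX={T} ∩ OR={T} → {T} (+0)
site 2, node BDEORX: B={A} ∪ DEORX={T} → {A,T} (+1)
site 3, node DE: D={G} ∪ E={C} → {C,G} (+1)
site 3, node DEX: DE={C,G} ∪ X={T} → {C,G,T} (+1)
site 3, node OR: O={T} ∪ R={A} → {A,T} (+1)
site 3, node DEORX: DEX={C,G,T} ∩ OR={A,T} → {T} (+0)
site 3, node BDEORX: B={A} ∪ DEORX={T} → {A,T} (+1)
per-site changes: [3, 3, 2, 4]; total = 12

G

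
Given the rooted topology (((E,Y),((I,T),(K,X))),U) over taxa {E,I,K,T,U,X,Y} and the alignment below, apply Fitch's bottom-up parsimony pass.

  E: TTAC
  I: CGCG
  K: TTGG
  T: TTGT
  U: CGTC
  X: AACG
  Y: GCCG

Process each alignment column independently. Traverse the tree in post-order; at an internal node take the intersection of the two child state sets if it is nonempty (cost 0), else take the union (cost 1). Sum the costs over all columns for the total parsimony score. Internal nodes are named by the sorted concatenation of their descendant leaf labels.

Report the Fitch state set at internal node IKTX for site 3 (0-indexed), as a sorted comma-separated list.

site 0, node EY: E={T} ∪ Y={G} → {G,T} (+1)
site 0, node IT: I={C} ∪ T={T} → {C,T} (+1)
site 0, node KX: K={T} ∪ X={A} → {A,T} (+1)
site 0, node IKTX: IT={C,T} ∩ KX={A,T} → {T} (+0)
site 0, node EIKTXY: EY={G,T} ∩ IKTX={T} → {T} (+0)
site 0, node EIKTUXY: EIKTXY={T} ∪ U={C} → {C,T} (+1)
site 1, node EY: E={T} ∪ Y={C} → {C,T} (+1)
site 1, node IT: I={G} ∪ T={T} → {G,T} (+1)
site 1, node KX: K={T} ∪ X={A} → {A,T} (+1)
site 1, node IKTX: IT={G,T} ∩ KX={A,T} → {T} (+0)
site 1, node EIKTXY: EY={C,T} ∩ IKTX={T} → {T} (+0)
site 1, node EIKTUXY: EIKTXY={T} ∪ U={G} → {G,T} (+1)
site 2, node EY: E={A} ∪ Y={C} → {A,C} (+1)
site 2, node IT: I={C} ∪ T={G} → {C,G} (+1)
site 2, node KX: K={G} ∪ X={C} → {C,G} (+1)
site 2, node IKTX: IT={C,G} ∩ KX={C,G} → {C,G} (+0)
site 2, node EIKTXY: EY={A,C} ∩ IKTX={C,G} → {C} (+0)
site 2, node EIKTUXY: EIKTXY={C} ∪ U={T} → {C,T} (+1)
site 3, node EY: E={C} ∪ Y={G} → {C,G} (+1)
site 3, node IT: I={G} ∪ T={T} → {G,T} (+1)
site 3, node KX: K={G} ∩ X={G} → {G} (+0)
site 3, node IKTX: IT={G,T} ∩ KX={G} → {G} (+0)
site 3, node EIKTXY: EY={C,G} ∩ IKTX={G} → {G} (+0)
site 3, node EIKTUXY: EIKTXY={G} ∪ U={C} → {C,G} (+1)
per-site changes: [4, 4, 4, 3]; total = 15

G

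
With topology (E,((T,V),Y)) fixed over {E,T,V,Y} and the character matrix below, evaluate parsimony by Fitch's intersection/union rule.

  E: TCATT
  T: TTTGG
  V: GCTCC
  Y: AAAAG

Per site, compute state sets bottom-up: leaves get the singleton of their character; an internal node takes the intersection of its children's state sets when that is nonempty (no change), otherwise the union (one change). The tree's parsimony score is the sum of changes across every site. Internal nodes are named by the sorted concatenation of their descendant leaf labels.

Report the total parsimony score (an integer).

TV@0: {T} ∪ {G} = {G,T} (union, +1)
TVY@0: {G,T} ∪ {A} = {A,G,T} (union, +1)
ETVY@0: {T} ∩ {A,G,T} = {T} (intersection, +0)
TV@1: {T} ∪ {C} = {C,T} (union, +1)
TVY@1: {C,T} ∪ {A} = {A,C,T} (union, +1)
ETVY@1: {C} ∩ {A,C,T} = {C} (intersection, +0)
TV@2: {T} ∩ {T} = {T} (intersection, +0)
TVY@2: {T} ∪ {A} = {A,T} (union, +1)
ETVY@2: {A} ∩ {A,T} = {A} (intersection, +0)
TV@3: {G} ∪ {C} = {C,G} (union, +1)
TVY@3: {C,G} ∪ {A} = {A,C,G} (union, +1)
ETVY@3: {T} ∪ {A,C,G} = {A,C,G,T} (union, +1)
TV@4: {G} ∪ {C} = {C,G} (union, +1)
TVY@4: {C,G} ∩ {G} = {G} (intersection, +0)
ETVY@4: {T} ∪ {G} = {G,T} (union, +1)
per-site changes: [2, 2, 1, 3, 2]; total = 10

10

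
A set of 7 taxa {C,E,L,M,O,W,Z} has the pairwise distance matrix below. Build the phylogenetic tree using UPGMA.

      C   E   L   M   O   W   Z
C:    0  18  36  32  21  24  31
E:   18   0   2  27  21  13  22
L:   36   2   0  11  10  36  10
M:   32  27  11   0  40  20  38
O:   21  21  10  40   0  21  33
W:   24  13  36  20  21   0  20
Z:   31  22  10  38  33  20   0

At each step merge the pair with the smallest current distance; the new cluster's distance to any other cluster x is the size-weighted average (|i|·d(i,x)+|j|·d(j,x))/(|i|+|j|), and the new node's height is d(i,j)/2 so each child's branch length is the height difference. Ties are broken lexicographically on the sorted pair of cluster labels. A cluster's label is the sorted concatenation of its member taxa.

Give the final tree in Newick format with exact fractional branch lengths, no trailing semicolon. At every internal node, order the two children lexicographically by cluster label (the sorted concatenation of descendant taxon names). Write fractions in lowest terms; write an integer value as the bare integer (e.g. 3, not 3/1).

(C:27/2,((((E:1,L:1):27/4,O:31/4):37/12,Z:65/6):49/24,(M:10,W:10):23/8):5/8)

step 1: merge (E,L) at d=2; branch lengths E→1, L→1; new cluster EL
  updated: d(C,EL)=27, d(EL,M)=19, d(EL,O)=31/2, d(EL,W)=49/2, d(EL,Z)=16
step 2: merge (EL,O) at d=31/2; branch lengths EL→27/4, O→31/4; new cluster ELO
  updated: d(C,ELO)=25, d(ELO,M)=26, d(ELO,W)=70/3, d(ELO,Z)=65/3
step 3: merge (M,W) at d=20; branch lengths M→10, W→10; new cluster MW
  updated: d(C,MW)=28, d(ELO,MW)=74/3, d(MW,Z)=29
step 4: merge (ELO,Z) at d=65/3; branch lengths ELO→37/12, Z→65/6; new cluster ELOZ
  updated: d(C,ELOZ)=53/2, d(ELOZ,MW)=103/4
step 5: merge (ELOZ,MW) at d=103/4; branch lengths ELOZ→49/24, MW→23/8; new cluster ELMOWZ
  updated: d(C,ELMOWZ)=27
step 6: merge (C,ELMOWZ) at d=27; branch lengths C→27/2, ELMOWZ→5/8; new cluster CELMOWZ
final tree: (C:27/2,((((E:1,L:1):27/4,O:31/4):37/12,Z:65/6):49/24,(M:10,W:10):23/8):5/8)
total length: 1667/24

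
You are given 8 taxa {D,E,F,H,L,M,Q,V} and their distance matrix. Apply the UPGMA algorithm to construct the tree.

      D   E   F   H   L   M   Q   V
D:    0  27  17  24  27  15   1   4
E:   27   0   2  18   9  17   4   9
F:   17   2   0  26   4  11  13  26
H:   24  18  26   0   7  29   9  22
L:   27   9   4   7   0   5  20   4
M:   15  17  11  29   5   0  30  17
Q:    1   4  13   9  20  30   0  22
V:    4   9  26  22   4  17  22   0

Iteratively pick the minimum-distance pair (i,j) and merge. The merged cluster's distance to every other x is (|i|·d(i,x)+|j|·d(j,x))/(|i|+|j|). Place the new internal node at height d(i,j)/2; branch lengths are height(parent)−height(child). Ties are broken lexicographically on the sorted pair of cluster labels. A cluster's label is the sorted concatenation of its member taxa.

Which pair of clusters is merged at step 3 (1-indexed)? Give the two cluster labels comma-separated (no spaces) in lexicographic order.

iteration 1: select D,Q (d=1); attach at lengths (1/2, 1/2); label the merged cluster DQ
  updated: d(DQ,E)=31/2, d(DQ,F)=15, d(DQ,H)=33/2, d(DQ,L)=47/2, d(DQ,M)=45/2, d(DQ,V)=13
iteration 2: select E,F (d=2); attach at lengths (1, 1); label the merged cluster EF
  updated: d(DQ,EF)=61/4, d(EF,H)=22, d(EF,L)=13/2, d(EF,M)=14, d(EF,V)=35/2
iteration 3: select L,V (d=4); attach at lengths (2, 2); label the merged cluster LV
  updated: d(DQ,LV)=73/4, d(EF,LV)=12, d(H,LV)=29/2, d(LV,M)=11
iteration 4: select LV,M (d=11); attach at lengths (7/2, 11/2); label the merged cluster LMV
  updated: d(DQ,LMV)=59/3, d(EF,LMV)=38/3, d(H,LMV)=58/3
iteration 5: select EF,LMV (d=38/3); attach at lengths (16/3, 5/6); label the merged cluster EFLMV
  updated: d(DQ,EFLMV)=179/10, d(EFLMV,H)=102/5
iteration 6: select DQ,H (d=33/2); attach at lengths (31/4, 33/4); label the merged cluster DHQ
  updated: d(DHQ,EFLMV)=281/15
iteration 7: select DHQ,EFLMV (d=281/15); attach at lengths (67/60, 91/30); label the merged cluster DEFHLMQV
final tree: (((D:1/2,Q:1/2):31/4,H:33/4):67/60,((E:1,F:1):16/3,((L:2,V:2):7/2,M:11/2):5/6):91/30)
total length: 2539/60

L,V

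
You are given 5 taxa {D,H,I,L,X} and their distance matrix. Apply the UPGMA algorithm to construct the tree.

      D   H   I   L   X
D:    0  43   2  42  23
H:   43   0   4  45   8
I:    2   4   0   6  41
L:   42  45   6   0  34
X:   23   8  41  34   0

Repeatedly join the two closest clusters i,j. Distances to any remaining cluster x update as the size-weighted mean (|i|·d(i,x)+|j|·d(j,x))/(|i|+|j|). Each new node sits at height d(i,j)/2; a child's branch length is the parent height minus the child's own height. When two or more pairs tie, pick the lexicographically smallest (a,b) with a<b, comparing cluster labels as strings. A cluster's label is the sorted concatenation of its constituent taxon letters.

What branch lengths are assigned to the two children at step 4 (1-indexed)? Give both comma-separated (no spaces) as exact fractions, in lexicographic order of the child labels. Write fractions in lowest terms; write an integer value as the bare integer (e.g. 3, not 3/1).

iteration 1: select D,I (d=2); attach at lengths (1, 1); label the merged cluster DI
  updated: d(DI,H)=47/2, d(DI,L)=24, d(DI,X)=32
iteration 2: select H,X (d=8); attach at lengths (4, 4); label the merged cluster HX
  updated: d(DI,HX)=111/4, d(HX,L)=79/2
iteration 3: select DI,L (d=24); attach at lengths (11, 12); label the merged cluster DIL
  updated: d(DIL,HX)=95/3
iteration 4: select DIL,HX (d=95/3); attach at lengths (23/6, 71/6); label the merged cluster DHILX
final tree: (((D:1,I:1):11,L:12):23/6,(H:4,X:4):71/6)
total length: 146/3

23/6,71/6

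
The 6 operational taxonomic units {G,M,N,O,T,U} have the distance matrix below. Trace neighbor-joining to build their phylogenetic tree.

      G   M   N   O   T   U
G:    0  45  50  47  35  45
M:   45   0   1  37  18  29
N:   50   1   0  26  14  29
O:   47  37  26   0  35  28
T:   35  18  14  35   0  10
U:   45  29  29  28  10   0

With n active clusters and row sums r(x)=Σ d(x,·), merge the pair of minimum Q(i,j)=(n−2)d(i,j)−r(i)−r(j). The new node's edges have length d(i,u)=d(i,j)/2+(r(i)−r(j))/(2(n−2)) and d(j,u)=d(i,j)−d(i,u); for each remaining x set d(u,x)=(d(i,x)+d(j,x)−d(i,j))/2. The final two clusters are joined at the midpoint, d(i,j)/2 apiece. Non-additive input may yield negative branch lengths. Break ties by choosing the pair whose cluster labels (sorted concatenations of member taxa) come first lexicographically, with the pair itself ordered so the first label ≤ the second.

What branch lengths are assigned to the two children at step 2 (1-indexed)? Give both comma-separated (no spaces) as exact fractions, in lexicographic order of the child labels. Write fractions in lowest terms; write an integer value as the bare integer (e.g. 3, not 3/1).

iteration 1: select M,N (d=1, Q=-246); attach at lengths (7/4, -3/4); label the merged cluster MN
  updated: d(G,MN)=47, d(MN,O)=31, d(MN,T)=31/2, d(MN,U)=57/2
iteration 2: select T,U (d=10, Q=-177); attach at lengths (7/3, 23/3); label the merged cluster TU
  updated: d(G,TU)=35, d(MN,TU)=17, d(O,TU)=53/2
iteration 3: select G,O (d=47, Q=-279/2); attach at lengths (237/8, 139/8); label the merged cluster GO
  updated: d(GO,MN)=31/2, d(GO,TU)=29/4
iteration 4: select GO,MN (d=31/2, Q=-159/4); attach at lengths (23/8, 101/8); label the merged cluster GMNO
  updated: d(GMNO,TU)=35/8
iteration 5: select GMNO,TU (d=35/8); attach at lengths (35/16, 35/16); label the merged cluster GMNOTU
final tree: (((G:237/8,O:139/8):23/8,(M:7/4,N:-3/4):101/8):35/16,(T:7/3,U:23/3):35/16)
total length: 623/8

7/3,23/3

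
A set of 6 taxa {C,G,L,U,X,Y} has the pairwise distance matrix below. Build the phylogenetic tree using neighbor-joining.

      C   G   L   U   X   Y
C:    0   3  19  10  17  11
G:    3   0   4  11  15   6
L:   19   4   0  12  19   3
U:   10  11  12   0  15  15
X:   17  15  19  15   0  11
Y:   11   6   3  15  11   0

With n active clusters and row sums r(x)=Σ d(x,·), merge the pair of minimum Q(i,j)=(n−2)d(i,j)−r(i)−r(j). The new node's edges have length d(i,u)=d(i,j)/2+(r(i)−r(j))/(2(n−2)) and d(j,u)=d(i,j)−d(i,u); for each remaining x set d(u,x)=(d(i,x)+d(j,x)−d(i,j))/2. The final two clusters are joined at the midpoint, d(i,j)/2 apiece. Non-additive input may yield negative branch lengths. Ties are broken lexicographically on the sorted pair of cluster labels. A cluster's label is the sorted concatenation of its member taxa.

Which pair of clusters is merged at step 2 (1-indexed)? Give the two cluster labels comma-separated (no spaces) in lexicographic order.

C,G

step 1: merge (L,Y) at d=3, Q=-91; branch lengths L→23/8, Y→1/8; new cluster LY
  updated: d(C,LY)=27/2, d(G,LY)=7/2, d(LY,U)=12, d(LY,X)=27/2
step 2: merge (C,G) at d=3, Q=-67; branch lengths C→10/3, G→-1/3; new cluster CG
  updated: d(CG,LY)=7, d(CG,U)=9, d(CG,X)=29/2
step 3: merge (CG,LY) at d=7, Q=-49; branch lengths CG→3, LY→4; new cluster CGLY
  updated: d(CGLY,U)=7, d(CGLY,X)=21/2
step 4: merge (CGLY,U) at d=7, Q=-65/2; branch lengths CGLY→5/4, U→23/4; new cluster CGLUY
  updated: d(CGLUY,X)=37/4
step 5: merge (CGLUY,X) at d=37/4; branch lengths CGLUY→37/8, X→37/8; new cluster CGLUXY
final tree: ((((C:10/3,G:-1/3):3,(L:23/8,Y:1/8):4):5/4,U:23/4):37/8,X:37/8)
total length: 117/4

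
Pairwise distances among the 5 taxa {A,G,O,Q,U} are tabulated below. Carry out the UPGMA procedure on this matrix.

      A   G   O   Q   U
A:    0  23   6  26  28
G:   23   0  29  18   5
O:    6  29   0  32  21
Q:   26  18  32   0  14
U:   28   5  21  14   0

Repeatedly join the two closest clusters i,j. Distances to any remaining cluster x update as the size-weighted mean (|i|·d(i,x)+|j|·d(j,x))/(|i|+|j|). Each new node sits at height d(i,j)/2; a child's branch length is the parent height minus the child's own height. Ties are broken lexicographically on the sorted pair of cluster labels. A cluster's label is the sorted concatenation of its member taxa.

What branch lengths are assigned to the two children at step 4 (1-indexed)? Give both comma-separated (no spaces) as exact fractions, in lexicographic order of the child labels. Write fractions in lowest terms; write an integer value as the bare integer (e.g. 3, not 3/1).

iteration 1: select G,U (d=5); attach at lengths (5/2, 5/2); label the merged cluster GU
  updated: d(A,GU)=51/2, d(GU,O)=25, d(GU,Q)=16
iteration 2: select A,O (d=6); attach at lengths (3, 3); label the merged cluster AO
  updated: d(AO,GU)=101/4, d(AO,Q)=29
iteration 3: select GU,Q (d=16); attach at lengths (11/2, 8); label the merged cluster GQU
  updated: d(AO,GQU)=53/2
iteration 4: select AO,GQU (d=53/2); attach at lengths (41/4, 21/4); label the merged cluster AGOQU
final tree: ((A:3,O:3):41/4,((G:5/2,U:5/2):11/2,Q:8):21/4)
total length: 40

41/4,21/4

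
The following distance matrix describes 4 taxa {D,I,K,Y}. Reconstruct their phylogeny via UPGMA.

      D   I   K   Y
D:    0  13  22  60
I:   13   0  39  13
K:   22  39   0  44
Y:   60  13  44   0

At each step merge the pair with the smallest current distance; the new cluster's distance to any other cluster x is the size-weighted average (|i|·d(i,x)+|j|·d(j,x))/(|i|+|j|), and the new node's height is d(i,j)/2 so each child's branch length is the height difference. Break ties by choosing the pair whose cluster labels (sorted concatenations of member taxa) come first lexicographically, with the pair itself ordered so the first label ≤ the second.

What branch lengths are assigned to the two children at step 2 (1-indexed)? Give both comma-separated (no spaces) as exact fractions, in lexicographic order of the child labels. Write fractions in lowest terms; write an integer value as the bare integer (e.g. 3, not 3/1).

35/4,61/4

1. join D+I (d=13) ⇒ DI; edges |D|=13/2, |I|=13/2
  updated: d(DI,K)=61/2, d(DI,Y)=73/2
2. join DI+K (d=61/2) ⇒ DIK; edges |DI|=35/4, |K|=61/4
  updated: d(DIK,Y)=39
3. join DIK+Y (d=39) ⇒ DIKY; edges |DIK|=17/4, |Y|=39/2
final tree: (((D:13/2,I:13/2):35/4,K:61/4):17/4,Y:39/2)
total length: 243/4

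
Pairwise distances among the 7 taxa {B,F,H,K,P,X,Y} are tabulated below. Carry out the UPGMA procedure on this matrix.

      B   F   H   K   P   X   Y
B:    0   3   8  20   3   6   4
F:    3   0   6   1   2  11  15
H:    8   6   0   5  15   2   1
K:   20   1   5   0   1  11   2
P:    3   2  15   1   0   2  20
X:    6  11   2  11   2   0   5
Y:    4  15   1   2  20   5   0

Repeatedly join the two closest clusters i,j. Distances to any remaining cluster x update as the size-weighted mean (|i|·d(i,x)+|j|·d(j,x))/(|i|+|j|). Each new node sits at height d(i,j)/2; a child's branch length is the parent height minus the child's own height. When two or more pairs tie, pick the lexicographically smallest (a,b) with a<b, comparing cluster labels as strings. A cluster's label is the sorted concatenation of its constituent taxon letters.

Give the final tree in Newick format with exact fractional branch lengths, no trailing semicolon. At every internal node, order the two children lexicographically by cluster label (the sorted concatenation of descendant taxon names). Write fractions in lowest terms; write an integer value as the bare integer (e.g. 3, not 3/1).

((B:3,((H:1/2,Y:1/2):5/4,X:7/4):5/4):41/24,((F:1/2,K:1/2):1/4,P:3/4):95/24)

iteration 1: select F,K (d=1); attach at lengths (1/2, 1/2); label the merged cluster FK
  updated: d(B,FK)=23/2, d(FK,H)=11/2, d(FK,P)=3/2, d(FK,X)=11, d(FK,Y)=17/2
iteration 2: select H,Y (d=1); attach at lengths (1/2, 1/2); label the merged cluster HY
  updated: d(B,HY)=6, d(FK,HY)=7, d(HY,P)=35/2, d(HY,X)=7/2
iteration 3: select FK,P (d=3/2); attach at lengths (1/4, 3/4); label the merged cluster FKP
  updated: d(B,FKP)=26/3, d(FKP,HY)=21/2, d(FKP,X)=8
iteration 4: select HY,X (d=7/2); attach at lengths (5/4, 7/4); label the merged cluster HXY
  updated: d(B,HXY)=6, d(FKP,HXY)=29/3
iteration 5: select B,HXY (d=6); attach at lengths (3, 5/4); label the merged cluster BHXY
  updated: d(BHXY,FKP)=113/12
iteration 6: select BHXY,FKP (d=113/12); attach at lengths (41/24, 95/24); label the merged cluster BFHKPXY
final tree: ((B:3,((H:1/2,Y:1/2):5/4,X:7/4):5/4):41/24,((F:1/2,K:1/2):1/4,P:3/4):95/24)
total length: 191/12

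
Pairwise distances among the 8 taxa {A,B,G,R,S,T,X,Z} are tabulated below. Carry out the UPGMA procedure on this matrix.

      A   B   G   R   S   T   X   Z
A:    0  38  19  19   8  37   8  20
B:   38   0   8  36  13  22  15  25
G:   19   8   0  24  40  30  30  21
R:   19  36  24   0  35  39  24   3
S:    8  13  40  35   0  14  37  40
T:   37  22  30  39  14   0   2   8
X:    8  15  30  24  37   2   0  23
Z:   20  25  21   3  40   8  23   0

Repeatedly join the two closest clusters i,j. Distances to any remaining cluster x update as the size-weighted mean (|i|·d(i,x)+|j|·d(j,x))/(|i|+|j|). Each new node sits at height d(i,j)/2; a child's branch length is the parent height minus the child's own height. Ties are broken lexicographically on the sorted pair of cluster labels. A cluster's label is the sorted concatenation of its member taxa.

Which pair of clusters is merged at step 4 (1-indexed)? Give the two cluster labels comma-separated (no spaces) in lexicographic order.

iteration 1: select T,X (d=2); attach at lengths (1, 1); label the merged cluster TX
  updated: d(A,TX)=45/2, d(B,TX)=37/2, d(G,TX)=30, d(R,TX)=63/2, d(S,TX)=51/2, d(TX,Z)=31/2
iteration 2: select R,Z (d=3); attach at lengths (3/2, 3/2); label the merged cluster RZ
  updated: d(A,RZ)=39/2, d(B,RZ)=61/2, d(G,RZ)=45/2, d(RZ,S)=75/2, d(RZ,TX)=47/2
iteration 3: select A,S (d=8); attach at lengths (4, 4); label the merged cluster AS
  updated: d(AS,B)=51/2, d(AS,G)=59/2, d(AS,RZ)=57/2, d(AS,TX)=24
iteration 4: select B,G (d=8); attach at lengths (4, 4); label the merged cluster BG
  updated: d(AS,BG)=55/2, d(BG,RZ)=53/2, d(BG,TX)=97/4
iteration 5: select RZ,TX (d=47/2); attach at lengths (41/4, 43/4); label the merged cluster RTXZ
  updated: d(AS,RTXZ)=105/4, d(BG,RTXZ)=203/8
iteration 6: select BG,RTXZ (d=203/8); attach at lengths (139/16, 15/16); label the merged cluster BGRTXZ
  updated: d(AS,BGRTXZ)=80/3
iteration 7: select AS,BGRTXZ (d=80/3); attach at lengths (28/3, 31/48); label the merged cluster ABGRSTXZ
final tree: ((A:4,S:4):28/3,((B:4,G:4):139/16,((R:3/2,Z:3/2):41/4,(T:1,X:1):43/4):15/16):31/48)
total length: 2957/48

B,G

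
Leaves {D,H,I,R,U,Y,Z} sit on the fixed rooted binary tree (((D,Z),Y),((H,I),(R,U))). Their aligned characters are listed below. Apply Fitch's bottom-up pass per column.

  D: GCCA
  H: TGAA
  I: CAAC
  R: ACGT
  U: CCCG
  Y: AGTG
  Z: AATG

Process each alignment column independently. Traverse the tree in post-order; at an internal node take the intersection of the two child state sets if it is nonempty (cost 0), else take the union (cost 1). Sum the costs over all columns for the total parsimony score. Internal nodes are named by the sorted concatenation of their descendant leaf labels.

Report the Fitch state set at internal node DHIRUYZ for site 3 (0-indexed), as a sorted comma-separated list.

DZ@0: {G} ∪ {A} = {A,G} (union, +1)
DYZ@0: {A,G} ∩ {A} = {A} (intersection, +0)
HI@0: {T} ∪ {C} = {C,T} (union, +1)
RU@0: {A} ∪ {C} = {A,C} (union, +1)
HIRU@0: {C,T} ∩ {A,C} = {C} (intersection, +0)
DHIRUYZ@0: {A} ∪ {C} = {A,C} (union, +1)
DZ@1: {C} ∪ {A} = {A,C} (union, +1)
DYZ@1: {A,C} ∪ {G} = {A,C,G} (union, +1)
HI@1: {G} ∪ {A} = {A,G} (union, +1)
RU@1: {C} ∩ {C} = {C} (intersection, +0)
HIRU@1: {A,G} ∪ {C} = {A,C,G} (union, +1)
DHIRUYZ@1: {A,C,G} ∩ {A,C,G} = {A,C,G} (intersection, +0)
DZ@2: {C} ∪ {T} = {C,T} (union, +1)
DYZ@2: {C,T} ∩ {T} = {T} (intersection, +0)
HI@2: {A} ∩ {A} = {A} (intersection, +0)
RU@2: {G} ∪ {C} = {C,G} (union, +1)
HIRU@2: {A} ∪ {C,G} = {A,C,G} (union, +1)
DHIRUYZ@2: {T} ∪ {A,C,G} = {A,C,G,T} (union, +1)
DZ@3: {A} ∪ {G} = {A,G} (union, +1)
DYZ@3: {A,G} ∩ {G} = {G} (intersection, +0)
HI@3: {A} ∪ {C} = {A,C} (union, +1)
RU@3: {T} ∪ {G} = {G,T} (union, +1)
HIRU@3: {A,C} ∪ {G,T} = {A,C,G,T} (union, +1)
DHIRUYZ@3: {G} ∩ {A,C,G,T} = {G} (intersection, +0)
per-site changes: [4, 4, 4, 4]; total = 16

G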